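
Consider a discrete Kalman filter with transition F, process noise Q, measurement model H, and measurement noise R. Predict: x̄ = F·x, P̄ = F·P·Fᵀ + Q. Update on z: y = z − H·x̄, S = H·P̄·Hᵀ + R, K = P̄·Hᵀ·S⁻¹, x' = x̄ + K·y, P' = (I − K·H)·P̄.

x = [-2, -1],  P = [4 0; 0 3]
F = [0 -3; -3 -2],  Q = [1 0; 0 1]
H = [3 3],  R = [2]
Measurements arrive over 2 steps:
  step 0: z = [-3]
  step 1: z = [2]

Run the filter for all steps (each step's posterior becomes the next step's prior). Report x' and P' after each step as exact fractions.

step 0: x' = [-1911/1019, 916/1019], P' = [9488/1019 -9396/1019; -9396/1019 9530/1019]
step 1: x' = [-1317081/396238, 1582187/396238], P' = [2579503/396238 -2460693/396238; -2460693/396238 2429483/396238]

step 0: x̄ = F·x = [3, 8]
step 0: P̄ = F·P·Fᵀ + Q = [28 18; 18 49]
step 0: y = z − H·x̄ = [-36]
step 0: S = H·P̄·Hᵀ + R = [1019]
step 0: K = P̄·Hᵀ·S⁻¹ = [138/1019; 201/1019]
step 0: x' = x̄ + K·y = [-1911/1019, 916/1019]
step 0: P' = (I − K·H)·P̄ = [9488/1019 -9396/1019; -9396/1019 9530/1019]
step 1: x̄ = F·x = [-2748/1019, 3901/1019]
step 1: P̄ = F·P·Fᵀ + Q = [86789/1019 -27384/1019; -27384/1019 11779/1019]
step 1: y = z − H·x̄ = [-1421/1019]
step 1: S = H·P̄·Hᵀ + R = [396238/1019]
step 1: K = P̄·Hᵀ·S⁻¹ = [178215/396238; -46815/396238]
step 1: x' = x̄ + K·y = [-1317081/396238, 1582187/396238]
step 1: P' = (I − K·H)·P̄ = [2579503/396238 -2460693/396238; -2460693/396238 2429483/396238]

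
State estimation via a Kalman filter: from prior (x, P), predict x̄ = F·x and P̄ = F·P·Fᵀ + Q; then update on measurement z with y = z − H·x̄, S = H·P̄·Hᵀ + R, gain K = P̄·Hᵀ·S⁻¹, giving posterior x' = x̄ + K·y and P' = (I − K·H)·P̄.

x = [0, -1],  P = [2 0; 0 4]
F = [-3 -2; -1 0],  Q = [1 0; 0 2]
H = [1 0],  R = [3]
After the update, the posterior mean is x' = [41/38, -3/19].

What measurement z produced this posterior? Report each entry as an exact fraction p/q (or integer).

x̄ = F·x = [2, 0]
P̄ = F·P·Fᵀ + Q = [35 6; 6 4]
S = H·P̄·Hᵀ + R = [38]
K = P̄·Hᵀ·S⁻¹ = [35/38; 3/19]
x' − x̄ = [-35/38, -3/19] = K·y
y = (KᵀK)⁻¹·Kᵀ·(x' − x̄) = [-1]
z = y + H·x̄ = [-1] + [2] = [1]

z = [1]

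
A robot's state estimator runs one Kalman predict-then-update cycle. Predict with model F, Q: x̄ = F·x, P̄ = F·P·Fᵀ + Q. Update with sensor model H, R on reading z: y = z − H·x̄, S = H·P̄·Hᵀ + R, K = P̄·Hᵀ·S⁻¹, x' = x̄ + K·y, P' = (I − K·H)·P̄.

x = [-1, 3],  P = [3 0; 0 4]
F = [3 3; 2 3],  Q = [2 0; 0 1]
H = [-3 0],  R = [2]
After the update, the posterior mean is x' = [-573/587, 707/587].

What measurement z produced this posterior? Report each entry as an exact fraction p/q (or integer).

z = [3]

x̄ = F·x = [6, 7]
P̄ = F·P·Fᵀ + Q = [65 54; 54 49]
S = H·P̄·Hᵀ + R = [587]
K = P̄·Hᵀ·S⁻¹ = [-195/587; -162/587]
x' − x̄ = [-4095/587, -3402/587] = K·y
y = (KᵀK)⁻¹·Kᵀ·(x' − x̄) = [21]
z = y + H·x̄ = [21] + [-18] = [3]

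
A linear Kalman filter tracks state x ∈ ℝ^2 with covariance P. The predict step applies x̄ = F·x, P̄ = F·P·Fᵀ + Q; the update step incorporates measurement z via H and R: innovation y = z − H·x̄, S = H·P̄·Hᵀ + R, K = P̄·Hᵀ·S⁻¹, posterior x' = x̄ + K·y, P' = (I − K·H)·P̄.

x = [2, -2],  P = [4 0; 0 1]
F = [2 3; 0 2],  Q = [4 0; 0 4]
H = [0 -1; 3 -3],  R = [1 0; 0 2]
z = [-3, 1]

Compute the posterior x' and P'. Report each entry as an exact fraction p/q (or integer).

x̄ = F·x = [-2, -4]
P̄ = F·P·Fᵀ + Q = [29 6; 6 8]
y = z − H·x̄ = [-7, -5]
S = H·P̄·Hᵀ + R = [9 6; 6 227]
K = P̄·Hᵀ·S⁻¹ = [-592/669 73/223; -1780/2007 -2/669]
x' = x̄ + K·y = [1711/669, 4462/2007]
P' = (I − K·H)·P̄ = [246/223 592/669; 592/669 1780/2007]

x' = [1711/669, 4462/2007]
P' = [246/223 592/669; 592/669 1780/2007]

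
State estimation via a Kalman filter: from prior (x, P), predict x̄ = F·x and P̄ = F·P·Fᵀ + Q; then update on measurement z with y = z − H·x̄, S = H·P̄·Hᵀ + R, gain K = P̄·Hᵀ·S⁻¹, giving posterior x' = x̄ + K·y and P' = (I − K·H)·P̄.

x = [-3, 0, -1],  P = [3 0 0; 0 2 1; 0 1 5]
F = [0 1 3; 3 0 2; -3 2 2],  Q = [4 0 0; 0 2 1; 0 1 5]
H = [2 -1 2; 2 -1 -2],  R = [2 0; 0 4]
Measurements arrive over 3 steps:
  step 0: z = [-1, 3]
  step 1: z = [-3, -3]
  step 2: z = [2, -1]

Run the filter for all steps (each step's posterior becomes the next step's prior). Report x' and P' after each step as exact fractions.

step 0: x̄ = F·x = [-3, -11, 7]
step 0: P̄ = F·P·Fᵀ + Q = [57 32 42; 32 49 -2; 42 -2 68]
step 0: y = z − H·x̄ = [-20, 12]
step 0: S = H·P̄·Hᵀ + R = [767 -123; -123 81]
step 0: K = P̄·Hᵀ·S⁻¹ = [2200/7833 9442/23499; 538/7833 7963/23499; 1972/7833 -5522/23499]
step 0: x' = x̄ + K·y = [-29731/7833, -65071/7833, -6697/7833]
step 0: P' = (I − K·H)·P̄ = [262727/23499 499970/23499 -6142/23499; 499970/23499 982400/23499 -7156/23499; -6142/23499 -7156/23499 8480/23499]
step 1: x̄ = F·x = [-12166/1119, -102587/7833, -54343/7833]
step 1: P̄ = F·P·Fᵀ + Q = [158540/3357 211600/3357 73400/3357; 211600/3357 2371757/23499 664072/23499; 73400/3357 664072/23499 462374/23499]
step 1: y = z − H·x̄ = [152924/7833, -64448/7833]
step 1: S = H·P̄·Hᵀ + R = [4236683/23499 -963419/23499; -963419/23499 1375457/23499]
step 1: K = P̄·Hᵀ·S⁻¹ = [9150784/20848543 2025368/20848543; 8207526/20848543 -5429857/20848543; 26198524/104242715 -24183192/104242715]
step 1: x' = x̄ + K·y = [-64682758/20848543, -68137157/20848543, -12756341/104242715]
step 1: P' = (I − K·H)·P̄ = [321851780/20848543 630502040/20848543 2550024/20848543; 630502040/20848543 1263656268/20848543 9533620/20848543; 2550024/20848543 9533620/20848543 37282454/104242715]
step 2: x̄ = F·x = [-378954808/104242715, -995754052/104242715, 263357118/104242715]
step 2: P̄ = F·P·Fᵀ + Q = [7356802886/104242715 9891312604/104242715 3669320524/104242715; 9891312604/104242715 14993946786/104242715 4875776031/104242715; 3669320524/104242715 4875776031/104242715 2825019811/104242715]
step 2: y = z − H·x̄ = [-556073242/104242715, 36925417/20848543]
step 2: S = H·P̄·Hᵀ + R = [26215932656/104242715 -1288834266/20848543; -1288834266/20848543 1344299590/20848543]
step 2: K = P̄·Hᵀ·S⁻¹ = [31428535576/64600674241 5947052060/64600674241; 31537226062/64600674241 -87312155842/323003371205; 16304339678/64600674241 -150004762107/646006742410]
step 2: x' = x̄ + K·y = [-391963283828/64600674241, -816243403110/64600674241, 99328690147/129201348482]
step 2: P' = (I − K·H)·P̄ = [1036225168274/64600674241 2029127696852/64600674241 9767215728/64600674241; 2029127696852/64600674241 20308215149894/323003371205 166155220997/323003371205; 9767215728/64600674241 166155220997/323003371205 231526460497/646006742410]

step 0: x' = [-29731/7833, -65071/7833, -6697/7833], P' = [262727/23499 499970/23499 -6142/23499; 499970/23499 982400/23499 -7156/23499; -6142/23499 -7156/23499 8480/23499]
step 1: x' = [-64682758/20848543, -68137157/20848543, -12756341/104242715], P' = [321851780/20848543 630502040/20848543 2550024/20848543; 630502040/20848543 1263656268/20848543 9533620/20848543; 2550024/20848543 9533620/20848543 37282454/104242715]
step 2: x' = [-391963283828/64600674241, -816243403110/64600674241, 99328690147/129201348482], P' = [1036225168274/64600674241 2029127696852/64600674241 9767215728/64600674241; 2029127696852/64600674241 20308215149894/323003371205 166155220997/323003371205; 9767215728/64600674241 166155220997/323003371205 231526460497/646006742410]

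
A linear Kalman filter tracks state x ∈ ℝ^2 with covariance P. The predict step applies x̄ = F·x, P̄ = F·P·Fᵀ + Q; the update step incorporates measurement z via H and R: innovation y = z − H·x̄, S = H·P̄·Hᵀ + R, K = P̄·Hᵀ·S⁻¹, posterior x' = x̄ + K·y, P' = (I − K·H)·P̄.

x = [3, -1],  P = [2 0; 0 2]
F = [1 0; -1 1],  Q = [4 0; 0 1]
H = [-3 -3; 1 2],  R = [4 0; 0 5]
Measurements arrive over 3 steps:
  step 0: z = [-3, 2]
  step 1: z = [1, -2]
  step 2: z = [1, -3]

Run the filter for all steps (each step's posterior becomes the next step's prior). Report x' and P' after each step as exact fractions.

step 0: x̄ = F·x = [3, -4]
step 0: P̄ = F·P·Fᵀ + Q = [6 -2; -2 5]
step 0: y = z − H·x̄ = [-6, 7]
step 0: S = H·P̄·Hᵀ + R = [67 -30; -30 23]
step 0: K = P̄·Hᵀ·S⁻¹ = [-216/641 -226/641; 33/641 266/641]
step 0: x' = x̄ + K·y = [1637/641, -900/641]
step 0: P' = (I − K·H)·P̄ = [1706/641 -1418/641; -1418/641 1374/641]
step 1: x̄ = F·x = [1637/641, -2537/641]
step 1: P̄ = F·P·Fᵀ + Q = [4270/641 -3124/641; -3124/641 6557/641]
step 1: y = z − H·x̄ = [-2059/641, 2155/641]
step 1: S = H·P̄·Hᵀ + R = [43775/641 -24036/641; -24036/641 21207/641]
step 1: K = P̄·Hᵀ·S⁻¹ = [-62638/182323 -263998/546969; 11289/182323 98682/182323]
step 1: x' = x̄ + K·y = [1112929/546969, -426112/182323]
step 1: P' = (I − K·H)·P̄ = [1821094/546969 -523514/182323; -523514/182323 508462/182323]
step 2: x̄ = F·x = [1112929/546969, -2391265/546969]
step 2: P̄ = F·P·Fᵀ + Q = [4008970/546969 -3391636/546969; -3391636/546969 7034533/546969]
step 2: y = z − H·x̄ = [-1096013/182323, 2028694/546969]
step 2: S = H·P̄·Hᵀ + R = [13509985/182323 -7903128/182323; -7903128/182323 21315403/546969]
step 2: K = P̄·Hᵀ·S⁻¹ = [-192429846/551726761 -285851962/551726761; 36941463/551726761 317464474/551726761]
step 2: x' = x̄ + K·y = [1219161215/551726761, -1456666814/551726761]
step 2: P' = (I − K·H)·P̄ = [1942406066/551726761 -1685832938/551726761; -1685832938/551726761 1636577654/551726761]

step 0: x' = [1637/641, -900/641], P' = [1706/641 -1418/641; -1418/641 1374/641]
step 1: x' = [1112929/546969, -426112/182323], P' = [1821094/546969 -523514/182323; -523514/182323 508462/182323]
step 2: x' = [1219161215/551726761, -1456666814/551726761], P' = [1942406066/551726761 -1685832938/551726761; -1685832938/551726761 1636577654/551726761]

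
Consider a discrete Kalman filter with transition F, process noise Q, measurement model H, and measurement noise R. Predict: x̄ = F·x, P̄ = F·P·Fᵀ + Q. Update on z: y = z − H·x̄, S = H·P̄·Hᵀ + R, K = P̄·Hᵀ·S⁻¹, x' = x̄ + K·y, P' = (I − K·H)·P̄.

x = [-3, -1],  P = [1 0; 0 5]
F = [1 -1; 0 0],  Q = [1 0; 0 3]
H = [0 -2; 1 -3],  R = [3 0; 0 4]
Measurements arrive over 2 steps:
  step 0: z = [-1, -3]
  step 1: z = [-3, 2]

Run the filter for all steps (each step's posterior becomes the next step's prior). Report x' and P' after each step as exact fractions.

step 0: x̄ = F·x = [-2, 0]
step 0: P̄ = F·P·Fᵀ + Q = [7 0; 0 3]
step 0: y = z − H·x̄ = [-1, -1]
step 0: S = H·P̄·Hᵀ + R = [15 18; 18 38]
step 0: K = P̄·Hᵀ·S⁻¹ = [-21/41 35/82; -11/41 -9/82]
step 0: x' = x̄ + K·y = [-157/82, 31/82]
step 0: P' = (I − K·H)·P̄ = [329/82 63/82; 63/82 33/82]
step 1: x̄ = F·x = [-94/41, 0]
step 1: P̄ = F·P·Fᵀ + Q = [159/41 0; 0 3]
step 1: y = z − H·x̄ = [-3, 176/41]
step 1: S = H·P̄·Hᵀ + R = [15 18; 18 1430/41]
step 1: K = P̄·Hᵀ·S⁻¹ = [-477/1361 795/2722; -323/1361 -369/2722]
step 1: x' = x̄ + K·y = [17/1361, 177/1361]
step 1: P' = (I − K·H)·P̄ = [7473/2722 1431/2722; 1431/2722 969/2722]

step 0: x' = [-157/82, 31/82], P' = [329/82 63/82; 63/82 33/82]
step 1: x' = [17/1361, 177/1361], P' = [7473/2722 1431/2722; 1431/2722 969/2722]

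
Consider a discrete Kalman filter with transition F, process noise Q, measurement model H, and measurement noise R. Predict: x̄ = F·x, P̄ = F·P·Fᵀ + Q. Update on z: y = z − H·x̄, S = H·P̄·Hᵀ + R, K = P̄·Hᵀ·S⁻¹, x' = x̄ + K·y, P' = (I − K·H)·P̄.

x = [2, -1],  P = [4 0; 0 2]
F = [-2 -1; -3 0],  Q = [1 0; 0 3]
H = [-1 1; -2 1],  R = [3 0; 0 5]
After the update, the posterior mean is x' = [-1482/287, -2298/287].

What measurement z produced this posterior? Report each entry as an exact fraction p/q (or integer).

x̄ = F·x = [-3, -6]
P̄ = F·P·Fᵀ + Q = [19 24; 24 39]
S = H·P̄·Hᵀ + R = [13 5; 5 24]
K = P̄·Hᵀ·S⁻¹ = [190/287 -207/287; 405/287 -192/287]
x' − x̄ = [-621/287, -576/287] = K·y
y = (KᵀK)⁻¹·Kᵀ·(x' − x̄) = [0, 3]
z = y + H·x̄ = [0, 3] + [-3, 0] = [-3, 3]

z = [-3, 3]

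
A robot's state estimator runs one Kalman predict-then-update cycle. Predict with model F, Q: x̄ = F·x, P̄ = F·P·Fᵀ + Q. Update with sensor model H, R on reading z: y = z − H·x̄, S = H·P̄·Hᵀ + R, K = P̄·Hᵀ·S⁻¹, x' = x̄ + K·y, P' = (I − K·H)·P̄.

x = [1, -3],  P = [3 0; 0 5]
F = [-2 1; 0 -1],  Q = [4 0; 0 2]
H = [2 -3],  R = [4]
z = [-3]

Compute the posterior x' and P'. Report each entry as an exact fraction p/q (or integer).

x' = [-143/211, 137/211]
P' = [1182/211 712/211; 712/211 516/211]

x̄ = F·x = [-5, 3]
P̄ = F·P·Fᵀ + Q = [21 -5; -5 7]
y = z − H·x̄ = [16]
S = H·P̄·Hᵀ + R = [211]
K = P̄·Hᵀ·S⁻¹ = [57/211; -31/211]
x' = x̄ + K·y = [-143/211, 137/211]
P' = (I − K·H)·P̄ = [1182/211 712/211; 712/211 516/211]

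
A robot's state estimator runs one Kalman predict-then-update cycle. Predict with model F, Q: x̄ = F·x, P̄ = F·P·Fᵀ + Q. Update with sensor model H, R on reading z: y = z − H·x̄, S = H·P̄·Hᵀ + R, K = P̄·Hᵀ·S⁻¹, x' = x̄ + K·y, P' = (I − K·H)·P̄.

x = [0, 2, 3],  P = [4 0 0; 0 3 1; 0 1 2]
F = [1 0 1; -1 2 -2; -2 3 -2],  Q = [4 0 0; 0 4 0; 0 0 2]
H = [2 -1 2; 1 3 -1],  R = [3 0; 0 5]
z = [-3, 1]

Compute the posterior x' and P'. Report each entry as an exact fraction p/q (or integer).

x' = [619/327, -5290/2943, -11972/2943]
P' = [2011/218 -2399/327 -4168/327; -2399/327 19718/2943 31978/2943; -4168/327 31978/2943 55457/2943]

x̄ = F·x = [3, -2, 0]
P̄ = F·P·Fᵀ + Q = [10 -6 -9; -6 20 24; -9 24 41]
y = z − H·x̄ = [-11, 4]
S = H·P̄·Hᵀ + R = [83 16; 16 74]
K = P̄·Hᵀ·S⁻¹ = [32/327 -5/654; 352/2943 1117/2943; 1304/2943 593/2943]
x' = x̄ + K·y = [619/327, -5290/2943, -11972/2943]
P' = (I − K·H)·P̄ = [2011/218 -2399/327 -4168/327; -2399/327 19718/2943 31978/2943; -4168/327 31978/2943 55457/2943]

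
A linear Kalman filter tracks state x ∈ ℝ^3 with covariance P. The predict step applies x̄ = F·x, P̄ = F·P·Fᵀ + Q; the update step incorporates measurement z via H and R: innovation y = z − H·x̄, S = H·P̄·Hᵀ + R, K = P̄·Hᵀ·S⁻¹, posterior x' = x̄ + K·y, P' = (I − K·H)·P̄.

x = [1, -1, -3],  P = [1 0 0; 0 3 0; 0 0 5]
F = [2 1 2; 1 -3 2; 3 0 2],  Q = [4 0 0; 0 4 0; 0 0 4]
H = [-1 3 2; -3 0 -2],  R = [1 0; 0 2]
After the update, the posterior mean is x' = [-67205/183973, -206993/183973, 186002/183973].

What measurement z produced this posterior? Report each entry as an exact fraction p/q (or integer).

x̄ = F·x = [-5, -2, -3]
P̄ = F·P·Fᵀ + Q = [31 13 26; 13 52 23; 26 23 33]
S = H·P̄·Hᵀ + R = [726 -398; -398 725]
K = P̄·Hᵀ·S⁻¹ = [-7105/183973 -40695/183973; 103195/367946 6756/183973; 21713/367946 -30581/183973]
x' − x̄ = [852660/183973, 160953/183973, 737921/183973] = K·y
y = (KᵀK)⁻¹·Kᵀ·(x' − x̄) = [6, -22]
z = y + H·x̄ = [6, -22] + [-7, 21] = [-1, -1]

z = [-1, -1]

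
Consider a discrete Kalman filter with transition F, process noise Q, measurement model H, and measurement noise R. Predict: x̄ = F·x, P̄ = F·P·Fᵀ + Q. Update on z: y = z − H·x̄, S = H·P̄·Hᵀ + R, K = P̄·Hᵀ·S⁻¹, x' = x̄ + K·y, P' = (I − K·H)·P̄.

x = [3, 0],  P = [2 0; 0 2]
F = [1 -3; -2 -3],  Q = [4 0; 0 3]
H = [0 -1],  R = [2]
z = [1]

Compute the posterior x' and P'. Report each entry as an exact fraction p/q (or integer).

x' = [163/31, -41/31]
P' = [548/31 28/31; 28/31 58/31]

x̄ = F·x = [3, -6]
P̄ = F·P·Fᵀ + Q = [24 14; 14 29]
y = z − H·x̄ = [-5]
S = H·P̄·Hᵀ + R = [31]
K = P̄·Hᵀ·S⁻¹ = [-14/31; -29/31]
x' = x̄ + K·y = [163/31, -41/31]
P' = (I − K·H)·P̄ = [548/31 28/31; 28/31 58/31]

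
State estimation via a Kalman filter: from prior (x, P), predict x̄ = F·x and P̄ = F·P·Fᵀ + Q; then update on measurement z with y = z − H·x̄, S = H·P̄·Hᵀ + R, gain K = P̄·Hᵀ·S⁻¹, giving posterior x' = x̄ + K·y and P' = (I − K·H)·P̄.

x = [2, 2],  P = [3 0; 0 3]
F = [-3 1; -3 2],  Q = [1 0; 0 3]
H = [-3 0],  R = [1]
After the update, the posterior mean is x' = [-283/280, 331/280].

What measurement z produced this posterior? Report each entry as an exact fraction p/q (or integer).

z = [3]

x̄ = F·x = [-4, -2]
P̄ = F·P·Fᵀ + Q = [31 33; 33 42]
S = H·P̄·Hᵀ + R = [280]
K = P̄·Hᵀ·S⁻¹ = [-93/280; -99/280]
x' − x̄ = [837/280, 891/280] = K·y
y = (KᵀK)⁻¹·Kᵀ·(x' − x̄) = [-9]
z = y + H·x̄ = [-9] + [12] = [3]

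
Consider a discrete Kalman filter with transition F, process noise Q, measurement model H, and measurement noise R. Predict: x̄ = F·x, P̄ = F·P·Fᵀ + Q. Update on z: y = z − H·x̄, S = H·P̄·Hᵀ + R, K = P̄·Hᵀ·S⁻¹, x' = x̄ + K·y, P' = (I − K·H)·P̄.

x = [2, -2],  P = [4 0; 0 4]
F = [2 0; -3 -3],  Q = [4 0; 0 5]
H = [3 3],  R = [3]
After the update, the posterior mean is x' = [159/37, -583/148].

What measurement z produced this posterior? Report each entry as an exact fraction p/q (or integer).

x̄ = F·x = [4, 0]
P̄ = F·P·Fᵀ + Q = [20 -24; -24 77]
S = H·P̄·Hᵀ + R = [444]
K = P̄·Hᵀ·S⁻¹ = [-1/37; 53/148]
x' − x̄ = [11/37, -583/148] = K·y
y = (KᵀK)⁻¹·Kᵀ·(x' − x̄) = [-11]
z = y + H·x̄ = [-11] + [12] = [1]

z = [1]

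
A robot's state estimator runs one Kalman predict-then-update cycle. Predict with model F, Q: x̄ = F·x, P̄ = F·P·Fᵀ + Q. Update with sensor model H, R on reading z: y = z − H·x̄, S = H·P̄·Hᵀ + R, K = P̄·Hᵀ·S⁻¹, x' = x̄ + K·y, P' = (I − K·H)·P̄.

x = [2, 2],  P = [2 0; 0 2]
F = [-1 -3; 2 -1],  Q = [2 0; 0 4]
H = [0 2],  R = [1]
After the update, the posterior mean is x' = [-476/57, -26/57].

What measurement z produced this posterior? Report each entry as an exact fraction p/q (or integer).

x̄ = F·x = [-8, 2]
P̄ = F·P·Fᵀ + Q = [22 2; 2 14]
S = H·P̄·Hᵀ + R = [57]
K = P̄·Hᵀ·S⁻¹ = [4/57; 28/57]
x' − x̄ = [-20/57, -140/57] = K·y
y = (KᵀK)⁻¹·Kᵀ·(x' − x̄) = [-5]
z = y + H·x̄ = [-5] + [4] = [-1]

z = [-1]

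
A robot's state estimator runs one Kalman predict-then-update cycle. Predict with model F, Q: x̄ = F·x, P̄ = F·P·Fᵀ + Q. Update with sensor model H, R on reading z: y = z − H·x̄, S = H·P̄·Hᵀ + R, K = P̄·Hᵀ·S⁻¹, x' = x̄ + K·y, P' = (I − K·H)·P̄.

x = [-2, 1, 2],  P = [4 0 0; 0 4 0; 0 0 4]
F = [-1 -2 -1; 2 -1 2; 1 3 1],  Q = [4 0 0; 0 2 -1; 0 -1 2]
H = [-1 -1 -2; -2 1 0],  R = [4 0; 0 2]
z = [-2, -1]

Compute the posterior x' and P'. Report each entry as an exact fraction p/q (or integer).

x̄ = F·x = [-2, -1, 3]
P̄ = F·P·Fᵀ + Q = [28 -8 -32; -8 38 3; -32 3 46]
y = z − H·x̄ = [1, -4]
S = H·P̄·Hᵀ + R = [122 -124; -124 184]
K = P̄·Hᵀ·S⁻¹ = [5/221 -147/442; 9/884 531/1768; -821/1768 181/3536]
x' = x̄ + K·y = [-11/17, -149/68, 317/136]
P' = (I − K·H)·P̄ = [1264/221 2381/221 -3665/442; 2381/221 19579/884 -29139/1768; -3665/442 -29139/1768 47083/3536]

x' = [-11/17, -149/68, 317/136]
P' = [1264/221 2381/221 -3665/442; 2381/221 19579/884 -29139/1768; -3665/442 -29139/1768 47083/3536]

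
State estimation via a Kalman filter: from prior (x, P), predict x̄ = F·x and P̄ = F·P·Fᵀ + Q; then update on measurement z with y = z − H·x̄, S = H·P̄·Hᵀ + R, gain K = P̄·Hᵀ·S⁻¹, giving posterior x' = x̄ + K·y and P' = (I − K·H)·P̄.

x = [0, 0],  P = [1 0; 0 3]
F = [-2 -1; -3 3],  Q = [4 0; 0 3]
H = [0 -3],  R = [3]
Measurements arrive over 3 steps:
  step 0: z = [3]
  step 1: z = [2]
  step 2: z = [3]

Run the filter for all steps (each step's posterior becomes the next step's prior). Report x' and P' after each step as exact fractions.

step 0: x' = [9/118, -117/118], P' = [1271/118 -3/118; -3/118 39/118]
step 1: x' = [44007/18356, -12387/18356], P' = [150009/18356 3759/18356; 3759/18356 6099/18356]
step 2: x' = [1668789/1678196, -167166/161365], P' = [13967315/1678196 6696/32273; 6696/32273 53553/161365]

step 0: x̄ = F·x = [0, 0]
step 0: P̄ = F·P·Fᵀ + Q = [11 -3; -3 39]
step 0: y = z − H·x̄ = [3]
step 0: S = H·P̄·Hᵀ + R = [354]
step 0: K = P̄·Hᵀ·S⁻¹ = [3/118; -39/118]
step 0: x' = x̄ + K·y = [9/118, -117/118]
step 0: P' = (I − K·H)·P̄ = [1271/118 -3/118; -3/118 39/118]
step 1: x̄ = F·x = [99/118, -189/59]
step 1: P̄ = F·P·Fᵀ + Q = [5583/118 3759/59; 3759/59 6099/59]
step 1: y = z − H·x̄ = [-449/59]
step 1: S = H·P̄·Hᵀ + R = [55068/59]
step 1: K = P̄·Hᵀ·S⁻¹ = [-3759/18356; -6099/18356]
step 1: x' = x̄ + K·y = [44007/18356, -12387/18356]
step 1: P' = (I − K·H)·P̄ = [150009/18356 3759/18356; 3759/18356 6099/18356]
step 2: x̄ = F·x = [-75627/18356, -6507/706]
step 2: P̄ = F·P·Fᵀ + Q = [694595/18356 16740/353; 16740/353 53553/706]
step 2: y = z − H·x̄ = [-17403/706]
step 2: S = H·P̄·Hᵀ + R = [484095/706]
step 2: K = P̄·Hᵀ·S⁻¹ = [-6696/32273; -53553/161365]
step 2: x' = x̄ + K·y = [1668789/1678196, -167166/161365]
step 2: P' = (I − K·H)·P̄ = [13967315/1678196 6696/32273; 6696/32273 53553/161365]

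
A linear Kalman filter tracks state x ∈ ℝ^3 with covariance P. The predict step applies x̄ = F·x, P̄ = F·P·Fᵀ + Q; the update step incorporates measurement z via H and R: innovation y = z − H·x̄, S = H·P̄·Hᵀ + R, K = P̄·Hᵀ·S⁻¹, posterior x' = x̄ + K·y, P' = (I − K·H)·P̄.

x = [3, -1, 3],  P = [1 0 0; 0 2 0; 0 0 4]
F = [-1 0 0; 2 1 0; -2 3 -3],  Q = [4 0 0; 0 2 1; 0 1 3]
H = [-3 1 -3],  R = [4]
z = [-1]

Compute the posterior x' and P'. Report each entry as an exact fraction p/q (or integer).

x' = [-107/212, 945/212, 231/106]
P' = [2651/636 -1157/636 -501/106; -1157/636 5063/636 473/106; -501/106 473/106 350/53]

x̄ = F·x = [-3, 5, -18]
P̄ = F·P·Fᵀ + Q = [5 -2 2; -2 8 3; 2 3 61]
y = z − H·x̄ = [-69]
S = H·P̄·Hᵀ + R = [636]
K = P̄·Hᵀ·S⁻¹ = [-23/636; 5/636; -31/106]
x' = x̄ + K·y = [-107/212, 945/212, 231/106]
P' = (I − K·H)·P̄ = [2651/636 -1157/636 -501/106; -1157/636 5063/636 473/106; -501/106 473/106 350/53]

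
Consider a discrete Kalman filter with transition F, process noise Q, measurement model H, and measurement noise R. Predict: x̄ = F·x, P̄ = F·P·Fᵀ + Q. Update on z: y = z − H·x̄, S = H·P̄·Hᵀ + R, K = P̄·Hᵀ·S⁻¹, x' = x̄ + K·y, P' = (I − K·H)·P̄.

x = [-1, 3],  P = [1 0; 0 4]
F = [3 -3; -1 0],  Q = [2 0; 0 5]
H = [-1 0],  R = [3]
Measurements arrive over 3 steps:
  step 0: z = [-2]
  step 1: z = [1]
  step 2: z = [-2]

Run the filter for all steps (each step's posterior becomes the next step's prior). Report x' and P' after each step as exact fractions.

step 0: x' = [29/25, 4/25], P' = [141/50 -9/50; -9/50 291/50]
step 1: x' = [-37/43, -797/1075], P' = [249/86 -27/86; -27/86 7394/1075]
step 2: x' = [408830/212017, 133639/212017], P' = [616701/212017 -62100/212017; -62100/212017 2949301/424034]

step 0: x̄ = F·x = [-12, 1]
step 0: P̄ = F·P·Fᵀ + Q = [47 -3; -3 6]
step 0: y = z − H·x̄ = [-14]
step 0: S = H·P̄·Hᵀ + R = [50]
step 0: K = P̄·Hᵀ·S⁻¹ = [-47/50; 3/50]
step 0: x' = x̄ + K·y = [29/25, 4/25]
step 0: P' = (I − K·H)·P̄ = [141/50 -9/50; -9/50 291/50]
step 1: x̄ = F·x = [3, -29/25]
step 1: P̄ = F·P·Fᵀ + Q = [83 -9; -9 391/50]
step 1: y = z − H·x̄ = [4]
step 1: S = H·P̄·Hᵀ + R = [86]
step 1: K = P̄·Hᵀ·S⁻¹ = [-83/86; 9/86]
step 1: x' = x̄ + K·y = [-37/43, -797/1075]
step 1: P' = (I − K·H)·P̄ = [249/86 -27/86; -27/86 7394/1075]
step 2: x̄ = F·x = [-384/1075, 37/43]
step 2: P̄ = F·P·Fᵀ + Q = [205567/2150 -414/43; -414/43 679/86]
step 2: y = z − H·x̄ = [-2534/1075]
step 2: S = H·P̄·Hᵀ + R = [212017/2150]
step 2: K = P̄·Hᵀ·S⁻¹ = [-205567/212017; 20700/212017]
step 2: x' = x̄ + K·y = [408830/212017, 133639/212017]
step 2: P' = (I − K·H)·P̄ = [616701/212017 -62100/212017; -62100/212017 2949301/424034]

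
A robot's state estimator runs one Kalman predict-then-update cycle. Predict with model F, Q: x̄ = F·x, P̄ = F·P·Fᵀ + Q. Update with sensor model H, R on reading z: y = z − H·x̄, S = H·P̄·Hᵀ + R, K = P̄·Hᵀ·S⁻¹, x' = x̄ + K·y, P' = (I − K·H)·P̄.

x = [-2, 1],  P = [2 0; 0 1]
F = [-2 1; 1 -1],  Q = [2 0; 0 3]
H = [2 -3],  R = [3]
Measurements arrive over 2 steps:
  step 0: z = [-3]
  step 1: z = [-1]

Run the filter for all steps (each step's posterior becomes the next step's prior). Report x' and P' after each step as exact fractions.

step 0: x' = [-9/161, 19/23], P' = [402/161 33/23; 33/23 26/23]
step 1: x' = [-1553/4732, 737/14196], P' = [12981/4732 7569/4732; 7569/4732 17539/14196]

step 0: x̄ = F·x = [5, -3]
step 0: P̄ = F·P·Fᵀ + Q = [11 -5; -5 6]
step 0: y = z − H·x̄ = [-22]
step 0: S = H·P̄·Hᵀ + R = [161]
step 0: K = P̄·Hᵀ·S⁻¹ = [37/161; -4/23]
step 0: x' = x̄ + K·y = [-9/161, 19/23]
step 0: P' = (I − K·H)·P̄ = [402/161 33/23; 33/23 26/23]
step 1: x̄ = F·x = [151/161, -142/161]
step 1: P̄ = F·P·Fᵀ + Q = [1188/161 -293/161; -293/161 605/161]
step 1: y = z − H·x̄ = [-127/23]
step 1: S = H·P̄·Hᵀ + R = [2028/23]
step 1: K = P̄·Hᵀ·S⁻¹ = [155/676; -343/2028]
step 1: x' = x̄ + K·y = [-1553/4732, 737/14196]
step 1: P' = (I − K·H)·P̄ = [12981/4732 7569/4732; 7569/4732 17539/14196]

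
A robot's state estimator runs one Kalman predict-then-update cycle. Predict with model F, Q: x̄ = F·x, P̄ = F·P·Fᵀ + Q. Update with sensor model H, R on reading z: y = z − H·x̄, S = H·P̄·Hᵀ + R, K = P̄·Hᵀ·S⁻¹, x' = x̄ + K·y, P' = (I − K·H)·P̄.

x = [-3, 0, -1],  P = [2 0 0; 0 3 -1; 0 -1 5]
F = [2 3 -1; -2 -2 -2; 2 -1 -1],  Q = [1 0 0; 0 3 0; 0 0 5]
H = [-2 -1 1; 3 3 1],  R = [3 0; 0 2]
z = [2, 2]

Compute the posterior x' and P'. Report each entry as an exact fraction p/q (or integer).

x' = [-95581/12993, 119957/12993, -15914/4331]
P' = [51848/4331 -189863/12993 102703/12993; -189863/12993 235615/12993 -43458/4331; 102703/12993 -43458/4331 88895/12993]

x̄ = F·x = [-5, 8, -5]
P̄ = F·P·Fᵀ + Q = [47 -12 6; -12 35 4; 6 4 19]
y = z − H·x̄ = [5, -2]
S = H·P̄·Hᵀ + R = [165 -246; -246 603]
K = P̄·Hᵀ·S⁻¹ = [-2058/4331 -127/12993; 4579/12993 1147/4331; 4621/12993 2941/12993]
x' = x̄ + K·y = [-95581/12993, 119957/12993, -15914/4331]
P' = (I − K·H)·P̄ = [51848/4331 -189863/12993 102703/12993; -189863/12993 235615/12993 -43458/4331; 102703/12993 -43458/4331 88895/12993]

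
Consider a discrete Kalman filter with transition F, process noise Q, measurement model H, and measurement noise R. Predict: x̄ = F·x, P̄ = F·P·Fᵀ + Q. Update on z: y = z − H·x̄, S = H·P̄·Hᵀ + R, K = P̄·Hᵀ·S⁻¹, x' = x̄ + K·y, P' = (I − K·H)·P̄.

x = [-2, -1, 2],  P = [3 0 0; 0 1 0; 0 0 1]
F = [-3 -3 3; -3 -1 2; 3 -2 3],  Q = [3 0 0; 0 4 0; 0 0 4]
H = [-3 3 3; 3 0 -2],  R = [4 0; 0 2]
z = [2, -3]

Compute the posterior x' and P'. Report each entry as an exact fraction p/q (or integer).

x' = [20121/12023, -16210/12023, 46553/12023]
P' = [65328/12023 -25368/12023 93912/12023; -25368/12023 80119/48092 -167611/48092; 93912/12023 -167611/48092 562847/48092]

x̄ = F·x = [15, 11, 2]
P̄ = F·P·Fᵀ + Q = [48 36 -12; 36 36 -19; -12 -19 44]
y = z − H·x̄ = [8, -44]
S = H·P̄·Hᵀ + R = [382 -438; -438 754]
K = P̄·Hᵀ·S⁻¹ = [2412/12023 4080/12023; 10485/48092 15403/48092; 14691/48092 625/48092]
x' = x̄ + K·y = [20121/12023, -16210/12023, 46553/12023]
P' = (I − K·H)·P̄ = [65328/12023 -25368/12023 93912/12023; -25368/12023 80119/48092 -167611/48092; 93912/12023 -167611/48092 562847/48092]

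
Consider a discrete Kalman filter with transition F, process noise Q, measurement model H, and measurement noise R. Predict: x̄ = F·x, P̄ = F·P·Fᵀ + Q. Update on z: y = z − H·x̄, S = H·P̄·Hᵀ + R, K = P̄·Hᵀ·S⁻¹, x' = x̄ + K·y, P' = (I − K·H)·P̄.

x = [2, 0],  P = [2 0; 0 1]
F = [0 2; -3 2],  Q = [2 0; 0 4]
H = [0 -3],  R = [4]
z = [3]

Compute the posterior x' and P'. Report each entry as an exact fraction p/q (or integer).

x' = [90/119, -129/119]
P' = [642/119 8/119; 8/119 52/119]

x̄ = F·x = [0, -6]
P̄ = F·P·Fᵀ + Q = [6 4; 4 26]
y = z − H·x̄ = [-15]
S = H·P̄·Hᵀ + R = [238]
K = P̄·Hᵀ·S⁻¹ = [-6/119; -39/119]
x' = x̄ + K·y = [90/119, -129/119]
P' = (I − K·H)·P̄ = [642/119 8/119; 8/119 52/119]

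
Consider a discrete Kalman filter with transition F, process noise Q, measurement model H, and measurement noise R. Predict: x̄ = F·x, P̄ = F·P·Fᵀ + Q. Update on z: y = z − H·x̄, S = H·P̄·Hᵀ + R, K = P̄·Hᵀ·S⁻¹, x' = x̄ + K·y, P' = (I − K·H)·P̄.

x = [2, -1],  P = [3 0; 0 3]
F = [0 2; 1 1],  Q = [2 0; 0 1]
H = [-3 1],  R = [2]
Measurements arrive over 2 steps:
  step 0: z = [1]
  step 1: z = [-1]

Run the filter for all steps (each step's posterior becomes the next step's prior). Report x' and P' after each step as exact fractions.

step 0: x̄ = F·x = [-2, 1]
step 0: P̄ = F·P·Fᵀ + Q = [14 6; 6 7]
step 0: y = z − H·x̄ = [-6]
step 0: S = H·P̄·Hᵀ + R = [99]
step 0: K = P̄·Hᵀ·S⁻¹ = [-4/11; -1/9]
step 0: x' = x̄ + K·y = [2/11, 5/3]
step 0: P' = (I − K·H)·P̄ = [10/11 2; 2 52/9]
step 1: x̄ = F·x = [10/3, 61/33]
step 1: P̄ = F·P·Fᵀ + Q = [226/9 140/9; 140/9 1157/99]
step 1: y = z − H·x̄ = [236/33]
step 1: S = H·P̄·Hᵀ + R = [14489/99]
step 1: K = P̄·Hᵀ·S⁻¹ = [-5918/14489; -3463/14489]
step 1: x' = x̄ + K·y = [5974/14489, 2017/14489]
step 1: P' = (I − K·H)·P̄ = [10070/14489 18374/14489; 18374/14489 48196/14489]

step 0: x' = [2/11, 5/3], P' = [10/11 2; 2 52/9]
step 1: x' = [5974/14489, 2017/14489], P' = [10070/14489 18374/14489; 18374/14489 48196/14489]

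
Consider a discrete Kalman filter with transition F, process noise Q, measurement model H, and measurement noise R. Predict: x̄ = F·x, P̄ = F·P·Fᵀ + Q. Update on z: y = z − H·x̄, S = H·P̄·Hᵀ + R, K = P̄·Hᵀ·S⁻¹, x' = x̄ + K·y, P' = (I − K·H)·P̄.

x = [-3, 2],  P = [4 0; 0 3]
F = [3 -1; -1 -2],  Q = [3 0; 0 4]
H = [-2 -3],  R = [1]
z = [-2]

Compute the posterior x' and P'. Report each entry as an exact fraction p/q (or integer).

x̄ = F·x = [-11, -1]
P̄ = F·P·Fᵀ + Q = [42 -6; -6 20]
y = z − H·x̄ = [-27]
S = H·P̄·Hᵀ + R = [277]
K = P̄·Hᵀ·S⁻¹ = [-66/277; -48/277]
x' = x̄ + K·y = [-1265/277, 1019/277]
P' = (I − K·H)·P̄ = [7278/277 -4830/277; -4830/277 3236/277]

x' = [-1265/277, 1019/277]
P' = [7278/277 -4830/277; -4830/277 3236/277]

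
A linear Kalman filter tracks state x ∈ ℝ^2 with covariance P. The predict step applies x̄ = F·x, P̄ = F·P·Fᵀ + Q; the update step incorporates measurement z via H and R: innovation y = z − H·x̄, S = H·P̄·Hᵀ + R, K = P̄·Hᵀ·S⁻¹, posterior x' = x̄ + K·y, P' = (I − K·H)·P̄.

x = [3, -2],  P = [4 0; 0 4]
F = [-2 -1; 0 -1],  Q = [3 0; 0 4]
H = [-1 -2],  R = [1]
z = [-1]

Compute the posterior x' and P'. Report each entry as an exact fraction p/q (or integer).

x' = [-257/72, 41/18]
P' = [695/72 -83/18; -83/18 22/9]

x̄ = F·x = [-4, 2]
P̄ = F·P·Fᵀ + Q = [23 4; 4 8]
y = z − H·x̄ = [-1]
S = H·P̄·Hᵀ + R = [72]
K = P̄·Hᵀ·S⁻¹ = [-31/72; -5/18]
x' = x̄ + K·y = [-257/72, 41/18]
P' = (I − K·H)·P̄ = [695/72 -83/18; -83/18 22/9]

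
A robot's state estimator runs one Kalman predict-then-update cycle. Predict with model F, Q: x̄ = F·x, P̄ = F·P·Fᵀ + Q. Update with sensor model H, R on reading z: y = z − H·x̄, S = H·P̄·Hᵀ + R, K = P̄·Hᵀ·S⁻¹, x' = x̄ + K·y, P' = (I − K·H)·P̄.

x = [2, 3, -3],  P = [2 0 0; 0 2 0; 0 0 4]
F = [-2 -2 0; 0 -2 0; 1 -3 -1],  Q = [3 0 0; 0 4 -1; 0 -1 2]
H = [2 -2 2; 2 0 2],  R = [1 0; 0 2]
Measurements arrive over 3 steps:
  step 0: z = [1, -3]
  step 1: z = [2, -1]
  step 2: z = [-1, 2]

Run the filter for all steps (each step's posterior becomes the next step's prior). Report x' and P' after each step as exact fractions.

step 0: x̄ = F·x = [-10, -6, -4]
step 0: P̄ = F·P·Fᵀ + Q = [19 8 8; 8 12 11; 8 11 26]
step 0: y = z − H·x̄ = [17, 25]
step 0: S = H·P̄·Hᵀ + R = [141 168; 168 246]
step 0: K = P̄·Hᵀ·S⁻¹ = [46/1077 205/1077; -490/1077 167/359; -6/359 310/1077]
step 0: x' = x̄ + K·y = [-1621/359, -2267/1077, 3136/1077]
step 0: P' = (I − K·H)·P̄ = [7645/1077 182/1077 -2480/359; 182/1077 746/1077 319/1077; -2480/359 319/1077 7750/1077]
step 1: x̄ = F·x = [14260/1077, 4534/1077, -1198/1077]
step 1: P̄ = F·P·Fᵀ + Q = [38251/1077 3712/1077 -24328/1077; 3712/1077 7292/1077 3673/1077; -24328/1077 3673/1077 39965/1077]
step 1: y = z − H·x̄ = [-14902/1077, -9067/359]
step 1: S = H·P̄·Hᵀ + R = [89405/1077 88700/1077; 88700/1077 120394/1077]
step 1: K = P̄·Hᵀ·S⁻¹ = [-15674/4033615 188897/806723; -1793462/4033615 363235/806723; 148724/4033615 187643/806723]
step 1: x' = x̄ + K·y = [29769719/4033615, -4073533/4033615, -30240429/4033615]
step 1: P' = (I − K·H)·P̄ = [119136279/4033615 952322/4033615 -118191794/4033615; 952322/4033615 2712906/4033615 863853/4033615; -118191794/4033615 863853/4033615 119130009/4033615]
step 2: x̄ = F·x = [-51392372/4033615, 8147066/4033615, 72230747/4033615]
step 2: P̄ = F·P·Fᵀ + Q = [507116161/4033615 14660912/4033615 -452841716/4033615; 14660912/4033615 26986084/4033615 12066883/4033615; -452841716/4033615 12066883/4033615 506602446/4033615]
step 2: y = z − H·x̄ = [-29416233/4033615, -6721904/806723]
step 2: S = H·P̄·Hᵀ + R = [330296291/4033615 65045904/806723; 65045904/806723 88041586/806723]
step 2: K = P̄·Hᵀ·S⁻¹ = [-52920354/4911823001 1250282329/4911823001; -2183244758/4911823001 2209455975/4911823001; 5256954/119800561 25377586/119800561]
step 2: x' = x̄ + K·y = [-72613500878/4911823001, 7432793632/4911823001, 1895499631/119800561]
step 2: P' = (I − K·H)·P̄ = [584919678541/4911823001 1276742506/4911823001 -14235838932/119800561; 1276742506/4911823001 3301078354/4911823001 22749109/119800561; -14235838932/119800561 22749109/119800561 14261216518/119800561]

step 0: x' = [-1621/359, -2267/1077, 3136/1077], P' = [7645/1077 182/1077 -2480/359; 182/1077 746/1077 319/1077; -2480/359 319/1077 7750/1077]
step 1: x' = [29769719/4033615, -4073533/4033615, -30240429/4033615], P' = [119136279/4033615 952322/4033615 -118191794/4033615; 952322/4033615 2712906/4033615 863853/4033615; -118191794/4033615 863853/4033615 119130009/4033615]
step 2: x' = [-72613500878/4911823001, 7432793632/4911823001, 1895499631/119800561], P' = [584919678541/4911823001 1276742506/4911823001 -14235838932/119800561; 1276742506/4911823001 3301078354/4911823001 22749109/119800561; -14235838932/119800561 22749109/119800561 14261216518/119800561]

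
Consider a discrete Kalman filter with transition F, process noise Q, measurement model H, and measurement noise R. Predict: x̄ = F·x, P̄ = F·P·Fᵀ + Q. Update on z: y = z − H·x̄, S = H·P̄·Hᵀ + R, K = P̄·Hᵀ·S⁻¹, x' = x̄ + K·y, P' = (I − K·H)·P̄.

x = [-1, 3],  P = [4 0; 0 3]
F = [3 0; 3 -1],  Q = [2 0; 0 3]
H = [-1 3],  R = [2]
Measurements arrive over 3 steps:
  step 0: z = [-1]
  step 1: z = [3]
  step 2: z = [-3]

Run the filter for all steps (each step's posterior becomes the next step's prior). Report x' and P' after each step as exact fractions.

step 0: x̄ = F·x = [-3, -6]
step 0: P̄ = F·P·Fᵀ + Q = [38 36; 36 42]
step 0: y = z − H·x̄ = [14]
step 0: S = H·P̄·Hᵀ + R = [202]
step 0: K = P̄·Hᵀ·S⁻¹ = [35/101; 45/101]
step 0: x' = x̄ + K·y = [187/101, 24/101]
step 0: P' = (I − K·H)·P̄ = [1388/101 486/101; 486/101 192/101]
step 1: x̄ = F·x = [561/101, 537/101]
step 1: P̄ = F·P·Fᵀ + Q = [12694/101 11034/101; 11034/101 10071/101]
step 1: y = z − H·x̄ = [-747/101]
step 1: S = H·P̄·Hᵀ + R = [37331/101]
step 1: K = P̄·Hᵀ·S⁻¹ = [20408/37331; 19179/37331]
step 1: x' = x̄ + K·y = [56415/37331, 56634/37331]
step 1: P' = (I − K·H)·P̄ = [568250/37331 203022/37331; 203022/37331 80460/37331]
step 2: x̄ = F·x = [169245/37331, 112611/37331]
step 2: P̄ = F·P·Fᵀ + Q = [5188912/37331 4505184/37331; 4505184/37331 4088571/37331]
step 2: y = z − H·x̄ = [-40083/5333]
step 2: S = H·P̄·Hᵀ + R = [2147087/5333]
step 2: K = P̄·Hᵀ·S⁻¹ = [1189520/2147087; 1108647/2147087]
step 2: x' = x̄ + K·y = [5555415/15029609, -12990750/15029609]
step 2: P' = (I − K·H)·P̄ = [231828368/15029609 82827216/15029609; 82827216/15029609 32782758/15029609]

step 0: x' = [187/101, 24/101], P' = [1388/101 486/101; 486/101 192/101]
step 1: x' = [56415/37331, 56634/37331], P' = [568250/37331 203022/37331; 203022/37331 80460/37331]
step 2: x' = [5555415/15029609, -12990750/15029609], P' = [231828368/15029609 82827216/15029609; 82827216/15029609 32782758/15029609]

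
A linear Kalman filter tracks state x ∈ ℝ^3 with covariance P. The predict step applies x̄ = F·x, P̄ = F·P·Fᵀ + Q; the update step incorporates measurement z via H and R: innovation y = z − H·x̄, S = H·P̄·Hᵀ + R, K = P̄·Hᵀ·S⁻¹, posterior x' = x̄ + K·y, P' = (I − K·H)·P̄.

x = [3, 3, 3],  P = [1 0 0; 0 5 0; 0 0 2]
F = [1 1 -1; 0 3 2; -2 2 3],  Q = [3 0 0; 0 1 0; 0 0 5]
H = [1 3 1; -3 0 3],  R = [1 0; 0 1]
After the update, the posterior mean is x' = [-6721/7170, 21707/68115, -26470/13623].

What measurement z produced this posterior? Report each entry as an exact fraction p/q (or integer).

z = [-2, -3]

x̄ = F·x = [3, 15, 9]
P̄ = F·P·Fᵀ + Q = [11 11 2; 11 54 42; 2 42 47]
S = H·P̄·Hᵀ + R = [867 387; 387 487]
K = P̄·Hᵀ·S⁻¹ = [1729/14340 -723/4780; 34357/136230 -429/45410; 1649/13623 822/4541]
x' − x̄ = [-28231/7170, -1000018/68115, -149077/13623] = K·y
y = (KᵀK)⁻¹·Kᵀ·(x' − x̄) = [-59, -21]
z = y + H·x̄ = [-59, -21] + [57, 18] = [-2, -3]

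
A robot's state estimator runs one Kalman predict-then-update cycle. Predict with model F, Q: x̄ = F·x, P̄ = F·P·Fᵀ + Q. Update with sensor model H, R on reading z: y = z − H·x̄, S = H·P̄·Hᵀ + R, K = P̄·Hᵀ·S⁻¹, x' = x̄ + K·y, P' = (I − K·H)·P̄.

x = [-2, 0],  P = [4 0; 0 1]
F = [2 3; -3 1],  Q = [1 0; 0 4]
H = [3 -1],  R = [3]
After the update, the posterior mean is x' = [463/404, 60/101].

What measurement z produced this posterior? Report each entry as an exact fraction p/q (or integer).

x̄ = F·x = [-4, 6]
P̄ = F·P·Fᵀ + Q = [26 -21; -21 41]
S = H·P̄·Hᵀ + R = [404]
K = P̄·Hᵀ·S⁻¹ = [99/404; -26/101]
x' − x̄ = [2079/404, -546/101] = K·y
y = (KᵀK)⁻¹·Kᵀ·(x' − x̄) = [21]
z = y + H·x̄ = [21] + [-18] = [3]

z = [3]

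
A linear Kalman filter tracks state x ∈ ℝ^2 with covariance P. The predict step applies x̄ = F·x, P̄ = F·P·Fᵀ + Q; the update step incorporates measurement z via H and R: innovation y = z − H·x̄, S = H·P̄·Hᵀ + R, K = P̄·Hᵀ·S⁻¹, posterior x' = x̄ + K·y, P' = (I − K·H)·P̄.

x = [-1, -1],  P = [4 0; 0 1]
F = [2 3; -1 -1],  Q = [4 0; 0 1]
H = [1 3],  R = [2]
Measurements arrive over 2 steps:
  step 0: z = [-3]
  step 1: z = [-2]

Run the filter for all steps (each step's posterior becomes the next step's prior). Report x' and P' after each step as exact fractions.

step 0: x̄ = F·x = [-5, 2]
step 0: P̄ = F·P·Fᵀ + Q = [29 -11; -11 6]
step 0: y = z − H·x̄ = [-4]
step 0: S = H·P̄·Hᵀ + R = [19]
step 0: K = P̄·Hᵀ·S⁻¹ = [-4/19; 7/19]
step 0: x' = x̄ + K·y = [-79/19, 10/19]
step 0: P' = (I − K·H)·P̄ = [535/19 -181/19; -181/19 65/19]
step 1: x̄ = F·x = [-128/19, 69/19]
step 1: P̄ = F·P·Fᵀ + Q = [629/19 -360/19; -360/19 257/19]
step 1: y = z − H·x̄ = [-117/19]
step 1: S = H·P̄·Hᵀ + R = [820/19]
step 1: K = P̄·Hᵀ·S⁻¹ = [-11/20; 411/820]
step 1: x' = x̄ + K·y = [-67/20, 447/820]
step 1: P' = (I − K·H)·P̄ = [401/20 -141/20; -141/20 2201/820]

step 0: x' = [-79/19, 10/19], P' = [535/19 -181/19; -181/19 65/19]
step 1: x' = [-67/20, 447/820], P' = [401/20 -141/20; -141/20 2201/820]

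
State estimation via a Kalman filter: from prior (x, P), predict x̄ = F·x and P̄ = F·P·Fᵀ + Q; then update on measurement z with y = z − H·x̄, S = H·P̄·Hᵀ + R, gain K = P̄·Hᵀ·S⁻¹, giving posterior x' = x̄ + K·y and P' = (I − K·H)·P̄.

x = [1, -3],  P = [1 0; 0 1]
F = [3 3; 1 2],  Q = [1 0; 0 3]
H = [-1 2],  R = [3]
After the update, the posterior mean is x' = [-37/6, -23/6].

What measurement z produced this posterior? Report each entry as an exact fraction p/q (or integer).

z = [-1]

x̄ = F·x = [-6, -5]
P̄ = F·P·Fᵀ + Q = [19 9; 9 8]
S = H·P̄·Hᵀ + R = [18]
K = P̄·Hᵀ·S⁻¹ = [-1/18; 7/18]
x' − x̄ = [-1/6, 7/6] = K·y
y = (KᵀK)⁻¹·Kᵀ·(x' − x̄) = [3]
z = y + H·x̄ = [3] + [-4] = [-1]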